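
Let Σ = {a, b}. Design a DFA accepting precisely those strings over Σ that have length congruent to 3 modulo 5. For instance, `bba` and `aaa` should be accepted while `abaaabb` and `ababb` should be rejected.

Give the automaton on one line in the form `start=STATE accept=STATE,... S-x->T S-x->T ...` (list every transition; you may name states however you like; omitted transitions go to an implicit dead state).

Count input length modulo 5: every symbol advances one step around the cycle q0 → q1 → q2 → q3 → q4 → q0. Accept at q3.
        a   b  
>  q0   q1  q1 
   q1   q2  q2 
   q2   q3  q3 
 * q3   q4  q4 
   q4   q0  q0 
(> = start, * = accepting)

start=q0 accept=q3 q0-a->q1 q0-b->q1 q1-a->q2 q1-b->q2 q2-a->q3 q2-b->q3 q3-a->q4 q3-b->q4 q4-a->q0 q4-b->q0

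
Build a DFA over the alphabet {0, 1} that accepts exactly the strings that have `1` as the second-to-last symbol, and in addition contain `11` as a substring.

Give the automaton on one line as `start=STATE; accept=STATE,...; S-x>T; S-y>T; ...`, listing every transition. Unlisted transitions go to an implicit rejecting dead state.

start=A; accept=G,H; A-0>B; A-1>C; B-0>D; B-1>E; C-0>F; C-1>G; D-0>D; D-1>E; E-0>F; E-1>G; F-0>D; F-1>E; G-0>H; G-1>G; H-0>I; H-1>J; I-0>I; I-1>J; J-0>H; J-1>G

Handle the two conditions separately and then intersect. One (7 states) tracks the last 2 symbols read; the other (3 states) tracks whether and how much of `11` has been seen. Each combined state is a pair, one component from each; accept when both components accept.
A 10-state machine:
       0  1 
>  A   B  C 
   B   D  E 
   C   F  G 
   D   D  E 
   E   F  G 
   F   D  E 
 * G   H  G 
 * H   I  J 
   I   I  J 
   J   H  G 
(> = start, * = accepting)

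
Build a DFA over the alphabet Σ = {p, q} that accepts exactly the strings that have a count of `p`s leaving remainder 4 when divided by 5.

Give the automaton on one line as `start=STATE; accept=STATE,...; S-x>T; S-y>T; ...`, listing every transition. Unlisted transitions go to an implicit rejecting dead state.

start=s0; accept=s4; s0-p>s1; s0-q>s0; s1-p>s2; s1-q>s1; s2-p>s3; s2-q>s2; s3-p>s4; s3-q>s3; s4-p>s0; s4-q>s4

The only thing that matters is how many `p`s have appeared, reduced mod 5. Use one state per residue: s0 for 0, …, s4 for 4. Reading `p` moves to the next residue; anything else stays put. s4 is accepting.
        p   q  
>  s0   s1  s0 
   s1   s2  s1 
   s2   s3  s2 
   s3   s4  s3 
 * s4   s0  s4 
(> = start, * = accepting)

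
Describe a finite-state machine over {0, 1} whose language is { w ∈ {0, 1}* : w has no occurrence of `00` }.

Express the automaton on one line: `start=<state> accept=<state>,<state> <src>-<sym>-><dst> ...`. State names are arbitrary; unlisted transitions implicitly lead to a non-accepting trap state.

This is the complement of 'contains `00`'. Use the same substring-matching states — S0 through S2 holding how much of `00` has just been matched — but flip the accepting set: everything except the trap S2 accepts.
A 3-state machine:
        0   1  
>* S0   S1  S0 
 * S1   S2  S0 
   S2   S2  S2 
(> = start, * = accepting)

start=S0 accept=S0,S1 S0-0->S1 S0-1->S0 S1-0->S2 S1-1->S0 S2-0->S2 S2-1->S2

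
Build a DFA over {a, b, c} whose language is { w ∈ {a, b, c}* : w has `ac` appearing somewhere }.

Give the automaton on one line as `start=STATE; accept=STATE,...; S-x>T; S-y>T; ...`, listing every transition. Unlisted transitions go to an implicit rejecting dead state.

States q0..q1 record the length of the longest prefix of `ac` that matches the current input suffix. Reaching q2 means `ac` has been seen, and we stay there forever. Accept from q2.
A 3-state machine:
        a   b   c  
>  q0   q1  q0  q0 
   q1   q1  q0  q2 
 * q2   q2  q2  q2 
(> = start, * = accepting)

start=q0; accept=q2; q0-a>q1; q0-b>q0; q0-c>q0; q1-a>q1; q1-b>q0; q1-c>q2; q2-a>q2; q2-b>q2; q2-c>q2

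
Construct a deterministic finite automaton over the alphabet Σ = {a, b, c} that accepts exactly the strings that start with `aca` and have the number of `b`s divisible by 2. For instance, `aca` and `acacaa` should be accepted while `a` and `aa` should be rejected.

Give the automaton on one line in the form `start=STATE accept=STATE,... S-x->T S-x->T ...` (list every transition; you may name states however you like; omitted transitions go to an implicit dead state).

start=q0 accept=q4 q0-a->q1 q0-b->q2 q0-c->q2 q1-a->q2 q1-b->q2 q1-c->q3 q2-a->q2 q2-b->q2 q2-c->q2 q3-a->q4 q3-b->q2 q3-c->q2 q4-a->q4 q4-b->q5 q4-c->q4 q5-a->q5 q5-b->q4 q5-c->q5

Run two small machines in parallel and take their product. The first has 5 states tracking whether the input so far still matches the prefix `aca`; the second has 2 states tracking the count of `b`s modulo 2. A product state is a pair (one from each), accepting exactly when both do. Minimizing collapses redundant product states.
6 states suffice.
        a   b   c  
>  q0   q1  q2  q2 
   q1   q2  q2  q3 
   q2   q2  q2  q2 
   q3   q4  q2  q2 
 * q4   q4  q5  q4 
   q5   q5  q4  q5 
(> = start, * = accepting)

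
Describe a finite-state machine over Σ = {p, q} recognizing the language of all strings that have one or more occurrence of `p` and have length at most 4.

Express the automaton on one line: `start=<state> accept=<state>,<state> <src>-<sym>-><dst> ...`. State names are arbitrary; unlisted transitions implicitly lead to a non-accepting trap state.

Handle the two conditions separately and then intersect. The first has 3 states tracking the count of `p`s, saturating at 2; the second has 6 states tracking the input length, saturating at 5. A product state is a pair (one from each), accepting exactly when both do. Equivalent product states are then merged.
       p  q 
>  A   B  C 
 * B   D  D 
   C   D  E 
 * D   F  F 
   E   F  G 
 * F   H  H 
   G   H  I 
 * H   I  I 
   I   I  I 
(> = start, * = accepting)

start=A accept=B,D,F,H A-p->B A-q->C B-p->D B-q->D C-p->D C-q->E D-p->F D-q->F E-p->F E-q->G F-p->H F-q->H G-p->H G-q->I H-p->I H-q->I I-p->I I-q->I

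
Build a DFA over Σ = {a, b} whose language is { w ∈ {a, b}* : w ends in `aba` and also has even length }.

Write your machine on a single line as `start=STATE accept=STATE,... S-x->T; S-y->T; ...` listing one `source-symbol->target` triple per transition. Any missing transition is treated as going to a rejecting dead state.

Build one automaton per condition and run them in lockstep. One (4 states) tracks how much of the suffix `aba` has currently been matched; the other (2 states) tracks the input length modulo 2. Each combined state is a pair, one component from each; accept when both components accept. Equivalent product states are then merged.
With 5 states:
        a   b  
>  q0   q1  q1 
   q1   q2  q0 
   q2   q1  q3 
   q3   q4  q0 
 * q4   q1  q3 
(> = start, * = accepting)

start=q0; accept=q4; q0-a->q1; q0-b->q1; q1-a->q2; q1-b->q0; q2-a->q1; q2-b->q3; q3-a->q4; q3-b->q0; q4-a->q1; q4-b->q3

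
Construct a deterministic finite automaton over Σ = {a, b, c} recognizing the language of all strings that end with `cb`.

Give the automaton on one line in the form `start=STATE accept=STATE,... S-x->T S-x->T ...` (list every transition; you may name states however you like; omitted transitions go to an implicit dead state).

start=q0 accept=q2 q0-a->q0 q0-b->q0 q0-c->q1 q1-a->q0 q1-b->q2 q1-c->q1 q2-a->q0 q2-b->q0 q2-c->q1

Remember how much of `cb` the current input suffix matches. State q0 means no match yet; q1 means the last symbol is `c`; q2 means the last 2 symbols are `cb`. Only q2 accepts. On a mismatch, fall back to the longest proper suffix that is still a prefix of `cb`.
A 3-state machine:
        a   b   c  
>  q0   q0  q0  q1 
   q1   q0  q2  q1 
 * q2   q0  q0  q1 
(> = start, * = accepting)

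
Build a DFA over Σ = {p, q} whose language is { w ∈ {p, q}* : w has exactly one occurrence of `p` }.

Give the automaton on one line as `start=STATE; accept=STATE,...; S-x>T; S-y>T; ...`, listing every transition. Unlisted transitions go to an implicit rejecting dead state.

start=S0; accept=S1; S0-p>S1; S0-q>S0; S1-p>S2; S1-q>S1; S2-p>S2; S2-q>S2

Count `p`s, saturating at 2: state S0 means no `p` yet, S1 means one `p` seen, S2 means more than one. Each `p` increments (capped at S2); other symbols loop. Accept from {S1}.
A 3-state machine:
        p   q  
>  S0   S1  S0 
 * S1   S2  S1 
   S2   S2  S2 
(> = start, * = accepting)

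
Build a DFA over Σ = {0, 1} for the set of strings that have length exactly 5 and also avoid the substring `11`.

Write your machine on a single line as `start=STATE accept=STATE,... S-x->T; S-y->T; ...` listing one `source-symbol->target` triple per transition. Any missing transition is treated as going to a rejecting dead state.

Handle the two conditions separately and then intersect. The first has 7 states tracking the input length, saturating at 6; the second has 3 states tracking partial matches of the forbidden pattern `11`. A product state is a pair (one from each), accepting exactly when both do.
An 18-state machine:
          0    1  
>  q0     q1   q2 
   q1     q3   q4 
   q2     q3   q5 
   q3     q6   q7 
   q4     q6   q8 
   q5     q8   q8 
   q6     q9  q10 
   q7     q9  q11 
   q8    q11  q11 
   q9    q12  q13 
   q10   q12  q14 
   q11   q14  q14 
 * q12   q15  q16 
 * q13   q15  q17 
   q14   q17  q17 
   q15   q15  q16 
   q16   q15  q17 
   q17   q17  q17 
(> = start, * = accepting)

start=q0; accept=q12,q13; q0-0->q1; q0-1->q2; q1-0->q3; q1-1->q4; q2-0->q3; q2-1->q5; q3-0->q6; q3-1->q7; q4-0->q6; q4-1->q8; q5-0->q8; q5-1->q8; q6-0->q9; q6-1->q10; q7-0->q9; q7-1->q11; q8-0->q11; q8-1->q11; q9-0->q12; q9-1->q13; q10-0->q12; q10-1->q14; q11-0->q14; q11-1->q14; q12-0->q15; q12-1->q16; q13-0->q15; q13-1->q17; q14-0->q17; q14-1->q17; q15-0->q15; q15-1->q16; q16-0->q15; q16-1->q17; q17-0->q17; q17-1->q17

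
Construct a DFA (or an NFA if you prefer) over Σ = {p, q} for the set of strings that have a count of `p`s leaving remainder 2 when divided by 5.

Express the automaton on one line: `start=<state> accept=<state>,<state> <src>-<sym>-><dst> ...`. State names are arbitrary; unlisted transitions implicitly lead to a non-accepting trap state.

start=s0 accept=s2 s0-p->s1 s0-q->s0 s1-p->s2 s1-q->s1 s2-p->s3 s2-q->s2 s3-p->s4 s3-q->s3 s4-p->s0 s4-q->s4

Keep the running count of `p`s modulo 5: each `p` advances along the cycle s0 → s1 → s2 → s3 → s4 → s0 while other symbols loop. Accept at s2.
A 5-state machine:
        p   q  
>  s0   s1  s0 
   s1   s2  s1 
 * s2   s3  s2 
   s3   s4  s3 
   s4   s0  s4 
(> = start, * = accepting)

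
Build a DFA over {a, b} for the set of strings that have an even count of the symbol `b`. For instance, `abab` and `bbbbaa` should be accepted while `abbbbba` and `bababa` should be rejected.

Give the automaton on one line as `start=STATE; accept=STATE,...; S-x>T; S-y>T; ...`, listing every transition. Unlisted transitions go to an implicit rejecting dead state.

The only thing that matters is how many `b`s have appeared, reduced mod 2. Use one state per residue: s0 for 0, …, s1 for 1. Reading `b` moves to the next residue; anything else stays put. s0 is accepting.
2 states suffice.
        a   b  
>* s0   s0  s1 
   s1   s1  s0 
(> = start, * = accepting)

start=s0; accept=s0; s0-a>s0; s0-b>s1; s1-a>s1; s1-b>s0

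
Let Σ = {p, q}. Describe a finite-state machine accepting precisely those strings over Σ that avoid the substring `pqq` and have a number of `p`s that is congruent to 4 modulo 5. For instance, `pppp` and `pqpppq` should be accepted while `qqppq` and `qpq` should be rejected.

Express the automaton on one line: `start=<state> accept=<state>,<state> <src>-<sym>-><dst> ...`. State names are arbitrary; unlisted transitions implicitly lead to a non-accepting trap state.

Build one automaton per condition and run them in lockstep. One (4 states) tracks partial matches of the forbidden pattern `pqq`; the other (5 states) tracks the count of `p`s modulo 5. Each combined state is a pair, one component from each; accept when both components accept. Minimizing collapses redundant product states.
12 states suffice.
          p    q  
>  S0     S1   S0 
   S1     S2   S3 
   S2     S4   S5 
   S3     S2   S6 
   S4     S7   S8 
   S5     S4   S6 
   S6     S6   S6 
 * S7     S9  S10 
   S8     S7   S6 
   S9     S1  S11 
 * S10    S9   S6 
   S11    S1   S6 
(> = start, * = accepting)

start=S0 accept=S7,S10 S0-p->S1 S0-q->S0 S1-p->S2 S1-q->S3 S2-p->S4 S2-q->S5 S3-p->S2 S3-q->S6 S4-p->S7 S4-q->S8 S5-p->S4 S5-q->S6 S6-p->S6 S6-q->S6 S7-p->S9 S7-q->S10 S8-p->S7 S8-q->S6 S9-p->S1 S9-q->S11 S10-p->S9 S10-q->S6 S11-p->S1 S11-q->S6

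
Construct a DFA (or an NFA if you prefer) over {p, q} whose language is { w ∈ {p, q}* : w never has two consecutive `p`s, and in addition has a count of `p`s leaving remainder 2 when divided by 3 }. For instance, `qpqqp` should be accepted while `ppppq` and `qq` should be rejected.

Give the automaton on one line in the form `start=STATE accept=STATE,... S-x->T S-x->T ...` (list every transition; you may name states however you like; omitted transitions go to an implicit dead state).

Build one automaton per condition and run them in lockstep. One (3 states) tracks partial matches of the forbidden pattern `pp`; the other (3 states) tracks the count of `p`s modulo 3. Each combined state is a pair, one component from each; accept when both components accept.
9 states suffice.
       p  q 
>  A   B  A 
   B   C  D 
   C   E  C 
   D   F  D 
   E   G  E 
 * F   E  H 
   G   C  G 
 * H   I  H 
   I   G  A 
(> = start, * = accepting)

start=A accept=F,H A-p->B A-q->A B-p->C B-q->D C-p->E C-q->C D-p->F D-q->D E-p->G E-q->E F-p->E F-q->H G-p->C G-q->G H-p->I H-q->H I-p->G I-q->A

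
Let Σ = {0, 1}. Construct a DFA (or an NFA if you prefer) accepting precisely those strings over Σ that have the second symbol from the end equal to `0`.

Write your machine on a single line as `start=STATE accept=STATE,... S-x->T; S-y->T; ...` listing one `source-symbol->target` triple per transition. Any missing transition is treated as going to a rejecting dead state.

start=s0; accept=s3,s4; s0-0->s1; s0-1->s2; s1-0->s3; s1-1->s4; s2-0->s5; s2-1->s6; s3-0->s3; s3-1->s4; s4-0->s5; s4-1->s6; s5-0->s3; s5-1->s4; s6-0->s5; s6-1->s6

A DFA must remember the last 2 symbols (since which symbol is second-to-last isn't known until the input ends). Use one state per possible window of the last ≤2 symbols; accept from those whose window starts with `0`.
        0   1  
>  s0   s1  s2 
   s1   s3  s4 
   s2   s5  s6 
 * s3   s3  s4 
 * s4   s5  s6 
   s5   s3  s4 
   s6   s5  s6 
(> = start, * = accepting)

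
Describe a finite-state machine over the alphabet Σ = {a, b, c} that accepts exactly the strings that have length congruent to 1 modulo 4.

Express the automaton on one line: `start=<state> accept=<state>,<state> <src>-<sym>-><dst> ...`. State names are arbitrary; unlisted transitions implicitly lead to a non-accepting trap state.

Count input length modulo 4: every symbol advances one step around the cycle q0 → q1 → q2 → q3 → q0. Accept at q1.
4 states suffice.
        a   b   c  
>  q0   q1  q1  q1 
 * q1   q2  q2  q2 
   q2   q3  q3  q3 
   q3   q0  q0  q0 
(> = start, * = accepting)

start=q0 accept=q1 q0-a->q1 q0-b->q1 q0-c->q1 q1-a->q2 q1-b->q2 q1-c->q2 q2-a->q3 q2-b->q3 q2-c->q3 q3-a->q0 q3-b->q0 q3-c->q0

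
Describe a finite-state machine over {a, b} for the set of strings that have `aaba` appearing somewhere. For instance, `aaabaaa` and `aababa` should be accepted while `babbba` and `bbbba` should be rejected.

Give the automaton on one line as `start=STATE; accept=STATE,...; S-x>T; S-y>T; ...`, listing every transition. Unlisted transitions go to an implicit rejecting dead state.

start=q0; accept=q4; q0-a>q1; q0-b>q0; q1-a>q2; q1-b>q0; q2-a>q2; q2-b>q3; q3-a>q4; q3-b>q0; q4-a>q4; q4-b>q4

Track how much of `aaba` has been matched so far: state q0 is no progress, q4 is the absorbing accept state reached once `aaba` has occurred. Intermediate states record partial matches; on a mismatch, fall back to the longest reusable overlap.
A 5-state machine:
        a   b  
>  q0   q1  q0 
   q1   q2  q0 
   q2   q2  q3 
   q3   q4  q0 
 * q4   q4  q4 
(> = start, * = accepting)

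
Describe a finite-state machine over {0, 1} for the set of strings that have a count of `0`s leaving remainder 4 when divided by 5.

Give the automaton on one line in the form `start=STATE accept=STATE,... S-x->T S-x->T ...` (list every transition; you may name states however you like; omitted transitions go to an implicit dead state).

start=q0 accept=q4 q0-0->q1 q0-1->q0 q1-0->q2 q1-1->q1 q2-0->q3 q2-1->q2 q3-0->q4 q3-1->q3 q4-0->q0 q4-1->q4

The only thing that matters is how many `0`s have appeared, reduced mod 5. Use one state per residue: q0 for 0, …, q4 for 4. Reading `0` moves to the next residue; anything else stays put. q4 is accepting.
        0   1  
>  q0   q1  q0 
   q1   q2  q1 
   q2   q3  q2 
   q3   q4  q3 
 * q4   q0  q4 
(> = start, * = accepting)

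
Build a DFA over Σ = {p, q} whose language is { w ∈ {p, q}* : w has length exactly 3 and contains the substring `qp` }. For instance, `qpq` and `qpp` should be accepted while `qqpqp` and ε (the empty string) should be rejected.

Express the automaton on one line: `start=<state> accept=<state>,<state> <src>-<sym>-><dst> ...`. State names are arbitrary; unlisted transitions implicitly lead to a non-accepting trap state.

start=S0 accept=S8 S0-p->S1 S0-q->S2 S1-p->S3 S1-q->S4 S2-p->S5 S2-q->S4 S3-p->S6 S3-q->S7 S4-p->S8 S4-q->S7 S5-p->S8 S5-q->S8 S6-p->S9 S6-q->S10 S7-p->S11 S7-q->S10 S8-p->S11 S8-q->S11 S9-p->S9 S9-q->S10 S10-p->S11 S10-q->S10 S11-p->S11 S11-q->S11

Build one automaton per condition and run them in lockstep. The first has 5 states tracking the input length, saturating at 4; the second has 3 states tracking whether and how much of `qp` has been seen. A product state is a pair (one from each), accepting exactly when both do.
12 states suffice.
          p    q  
>  S0     S1   S2 
   S1     S3   S4 
   S2     S5   S4 
   S3     S6   S7 
   S4     S8   S7 
   S5     S8   S8 
   S6     S9  S10 
   S7    S11  S10 
 * S8    S11  S11 
   S9     S9  S10 
   S10   S11  S10 
   S11   S11  S11 
(> = start, * = accepting)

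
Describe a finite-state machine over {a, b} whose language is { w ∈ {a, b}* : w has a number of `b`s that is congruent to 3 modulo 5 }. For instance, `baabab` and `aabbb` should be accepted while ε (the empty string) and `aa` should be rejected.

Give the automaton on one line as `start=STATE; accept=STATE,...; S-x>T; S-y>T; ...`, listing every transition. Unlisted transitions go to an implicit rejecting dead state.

The only thing that matters is how many `b`s have appeared, reduced mod 5. Use one state per residue: S0 for 0, …, S4 for 4. Reading `b` moves to the next residue; anything else stays put. S3 is accepting.
A 5-state machine:
        a   b  
>  S0   S0  S1 
   S1   S1  S2 
   S2   S2  S3 
 * S3   S3  S4 
   S4   S4  S0 
(> = start, * = accepting)

start=S0; accept=S3; S0-a>S0; S0-b>S1; S1-a>S1; S1-b>S2; S2-a>S2; S2-b>S3; S3-a>S3; S3-b>S4; S4-a>S4; S4-b>S0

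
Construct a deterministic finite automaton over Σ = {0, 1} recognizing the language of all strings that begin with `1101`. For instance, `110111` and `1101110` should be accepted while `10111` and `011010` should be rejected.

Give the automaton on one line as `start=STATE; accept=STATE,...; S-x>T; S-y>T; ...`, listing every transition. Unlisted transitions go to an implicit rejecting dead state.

start=q0; accept=q4; q0-0>q5; q0-1>q1; q1-0>q5; q1-1>q2; q2-0>q3; q2-1>q5; q3-0>q5; q3-1>q4; q4-0>q4; q4-1>q4; q5-0>q5; q5-1>q5

Check the first 4 symbols one by one: q0 through q3 record how many have matched `1101` so far; any wrong symbol goes to the dead state q5. After all 4 match we enter the accepting sink q4.
With 6 states:
        0   1  
>  q0   q5  q1 
   q1   q5  q2 
   q2   q3  q5 
   q3   q5  q4 
 * q4   q4  q4 
   q5   q5  q5 
(> = start, * = accepting)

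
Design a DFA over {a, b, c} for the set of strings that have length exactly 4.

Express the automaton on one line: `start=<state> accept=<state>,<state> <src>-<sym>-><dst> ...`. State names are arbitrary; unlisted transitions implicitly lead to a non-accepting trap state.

start=S0 accept=S4 S0-a->S1 S0-b->S1 S0-c->S1 S1-a->S2 S1-b->S2 S1-c->S2 S2-a->S3 S2-b->S3 S2-c->S3 S3-a->S4 S3-b->S4 S3-c->S4 S4-a->S5 S4-b->S5 S4-c->S5 S5-a->S5 S5-b->S5 S5-c->S5

We only need to distinguish lengths 0, 1, …, 4, and '>4'. Chain S0 → S1 → S2 → S3 → S4 → S5 on every symbol, with S5 looping. Accepting states: {S4}.
        a   b   c  
>  S0   S1  S1  S1 
   S1   S2  S2  S2 
   S2   S3  S3  S3 
   S3   S4  S4  S4 
 * S4   S5  S5  S5 
   S5   S5  S5  S5 
(> = start, * = accepting)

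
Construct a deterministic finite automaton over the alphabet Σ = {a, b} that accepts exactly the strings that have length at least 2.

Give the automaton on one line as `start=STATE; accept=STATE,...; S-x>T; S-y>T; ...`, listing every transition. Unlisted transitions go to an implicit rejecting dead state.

start=q0; accept=q2,q3; q0-a>q1; q0-b>q1; q1-a>q2; q1-b>q2; q2-a>q3; q2-b>q3; q3-a>q3; q3-b>q3

Count input length up to 3: every symbol moves from q0 toward q3, which means 'more than 2' and absorbs. Accept from {q2, q3}.
A 4-state machine:
        a   b  
>  q0   q1  q1 
   q1   q2  q2 
 * q2   q3  q3 
 * q3   q3  q3 
(> = start, * = accepting)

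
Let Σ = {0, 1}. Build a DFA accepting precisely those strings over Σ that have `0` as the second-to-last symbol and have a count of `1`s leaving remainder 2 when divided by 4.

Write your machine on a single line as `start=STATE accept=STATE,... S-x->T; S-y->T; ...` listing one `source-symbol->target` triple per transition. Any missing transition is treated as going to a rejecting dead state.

start=s0; accept=s4,s7; s0-0->s0; s0-1->s1; s1-0->s2; s1-1->s3; s2-0->s2; s2-1->s4; s3-0->s5; s3-1->s6; s4-0->s5; s4-1->s6; s5-0->s7; s5-1->s6; s6-0->s6; s6-1->s0; s7-0->s7; s7-1->s6

Handle the two conditions separately and then intersect. The first has 7 states tracking the last 2 symbols read; the second has 4 states tracking the count of `1`s modulo 4. A product state is a pair (one from each), accepting exactly when both do. Equivalent product states are then merged.
        0   1  
>  s0   s0  s1 
   s1   s2  s3 
   s2   s2  s4 
   s3   s5  s6 
 * s4   s5  s6 
   s5   s7  s6 
   s6   s6  s0 
 * s7   s7  s6 
(> = start, * = accepting)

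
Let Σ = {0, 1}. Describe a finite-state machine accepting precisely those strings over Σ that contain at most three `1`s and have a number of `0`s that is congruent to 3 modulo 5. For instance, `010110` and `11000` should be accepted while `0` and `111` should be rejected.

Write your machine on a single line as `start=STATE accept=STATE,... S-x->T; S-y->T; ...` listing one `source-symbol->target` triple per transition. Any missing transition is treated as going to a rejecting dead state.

Run two small machines in parallel and take their product. One (5 states) tracks the count of `1`s, saturating at 4; the other (5 states) tracks the count of `0`s modulo 5. Each combined state is a pair, one component from each; accept when both components accept. Minimizing collapses redundant product states.
A 21-state machine:
          0    1  
>  q0     q1   q2 
   q1     q3   q4 
   q2     q4   q5 
   q3     q6   q7 
   q4     q7   q8 
   q5     q8   q9 
 * q6    q10  q11 
   q7    q11  q12 
   q8    q12  q13 
   q9    q13  q14 
   q10    q0  q15 
 * q11   q15  q16 
   q12   q16  q17 
   q13   q17  q14 
   q14   q14  q14 
   q15    q2  q18 
 * q16   q18  q19 
   q17   q19  q14 
   q18    q5  q20 
 * q19   q20  q14 
   q20    q9  q14 
(> = start, * = accepting)

start=q0; accept=q6,q11,q16,q19; q0-0->q1; q0-1->q2; q1-0->q3; q1-1->q4; q2-0->q4; q2-1->q5; q3-0->q6; q3-1->q7; q4-0->q7; q4-1->q8; q5-0->q8; q5-1->q9; q6-0->q10; q6-1->q11; q7-0->q11; q7-1->q12; q8-0->q12; q8-1->q13; q9-0->q13; q9-1->q14; q10-0->q0; q10-1->q15; q11-0->q15; q11-1->q16; q12-0->q16; q12-1->q17; q13-0->q17; q13-1->q14; q14-0->q14; q14-1->q14; q15-0->q2; q15-1->q18; q16-0->q18; q16-1->q19; q17-0->q19; q17-1->q14; q18-0->q5; q18-1->q20; q19-0->q20; q19-1->q14; q20-0->q9; q20-1->q14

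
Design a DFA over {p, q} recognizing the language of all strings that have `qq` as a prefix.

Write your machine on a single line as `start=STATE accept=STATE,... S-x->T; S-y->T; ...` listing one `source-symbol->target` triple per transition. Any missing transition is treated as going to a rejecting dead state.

Walk along `qq` while the input agrees: from S0 take `q` to S1, and so on. Any deviation drops to the rejecting sink S3. Once S2 is reached the prefix is confirmed and every continuation is accepted.
With 4 states:
        p   q  
>  S0   S3  S1 
   S1   S3  S2 
 * S2   S2  S2 
   S3   S3  S3 
(> = start, * = accepting)

start=S0; accept=S2; S0-p->S3; S0-q->S1; S1-p->S3; S1-q->S2; S2-p->S2; S2-q->S2; S3-p->S3; S3-q->S3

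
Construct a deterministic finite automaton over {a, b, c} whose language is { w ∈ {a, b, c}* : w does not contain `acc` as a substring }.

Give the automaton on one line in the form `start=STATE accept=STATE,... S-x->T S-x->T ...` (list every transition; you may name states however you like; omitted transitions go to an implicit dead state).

start=s0 accept=s0,s1,s2 s0-a->s1 s0-b->s0 s0-c->s0 s1-a->s1 s1-b->s0 s1-c->s2 s2-a->s1 s2-b->s0 s2-c->s3 s3-a->s3 s3-b->s3 s3-c->s3

This is the complement of 'contains `acc`'. Use the same substring-matching states — s0 through s3 holding how much of `acc` has just been matched — but flip the accepting set: everything except the trap s3 accepts.
A 4-state machine:
        a   b   c  
>* s0   s1  s0  s0 
 * s1   s1  s0  s2 
 * s2   s1  s0  s3 
   s3   s3  s3  s3 
(> = start, * = accepting)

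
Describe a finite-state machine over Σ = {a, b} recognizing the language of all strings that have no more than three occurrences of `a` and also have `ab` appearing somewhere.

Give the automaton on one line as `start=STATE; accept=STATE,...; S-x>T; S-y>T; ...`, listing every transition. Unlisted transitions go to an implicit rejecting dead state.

start=s0; accept=s3,s5,s7; s0-a>s1; s0-b>s0; s1-a>s2; s1-b>s3; s2-a>s4; s2-b>s5; s3-a>s5; s3-b>s3; s4-a>s6; s4-b>s7; s5-a>s7; s5-b>s5; s6-a>s6; s6-b>s6; s7-a>s6; s7-b>s7

Build one automaton per condition and run them in lockstep. The first has 5 states tracking the count of `a`s, saturating at 4; the second has 3 states tracking whether and how much of `ab` has been seen. A product state is a pair (one from each), accepting exactly when both do. Equivalent product states are then merged.
        a   b  
>  s0   s1  s0 
   s1   s2  s3 
   s2   s4  s5 
 * s3   s5  s3 
   s4   s6  s7 
 * s5   s7  s5 
   s6   s6  s6 
 * s7   s6  s7 
(> = start, * = accepting)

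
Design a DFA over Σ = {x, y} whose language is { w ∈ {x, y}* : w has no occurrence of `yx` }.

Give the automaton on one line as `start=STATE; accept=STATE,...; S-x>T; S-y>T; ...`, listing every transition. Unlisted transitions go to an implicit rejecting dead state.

start=S0; accept=S0,S1; S0-x>S0; S0-y>S1; S1-x>S2; S1-y>S1; S2-x>S2; S2-y>S2

Track partial matches of the forbidden pattern `yx`. State S2 is a dead state reached once `yx` has occurred; every other state accepts. S0 means no part of `yx` is currently matched.
        x   y  
>* S0   S0  S1 
 * S1   S2  S1 
   S2   S2  S2 
(> = start, * = accepting)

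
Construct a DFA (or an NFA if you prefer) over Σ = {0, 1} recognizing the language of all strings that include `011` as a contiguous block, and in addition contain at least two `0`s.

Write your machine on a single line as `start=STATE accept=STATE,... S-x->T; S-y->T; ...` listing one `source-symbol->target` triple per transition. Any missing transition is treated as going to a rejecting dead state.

start=q0; accept=q8,q9; q0-0->q1; q0-1->q0; q1-0->q2; q1-1->q3; q2-0->q4; q2-1->q5; q3-0->q2; q3-1->q6; q4-0->q4; q4-1->q7; q5-0->q4; q5-1->q8; q6-0->q8; q6-1->q6; q7-0->q4; q7-1->q9; q8-0->q9; q8-1->q8; q9-0->q9; q9-1->q9

Build one automaton per condition and run them in lockstep. The first has 4 states tracking whether and how much of `011` has been seen; the second has 4 states tracking the count of `0`s, saturating at 3. A product state is a pair (one from each), accepting exactly when both do.
        0   1  
>  q0   q1  q0 
   q1   q2  q3 
   q2   q4  q5 
   q3   q2  q6 
   q4   q4  q7 
   q5   q4  q8 
   q6   q8  q6 
   q7   q4  q9 
 * q8   q9  q8 
 * q9   q9  q9 
(> = start, * = accepting)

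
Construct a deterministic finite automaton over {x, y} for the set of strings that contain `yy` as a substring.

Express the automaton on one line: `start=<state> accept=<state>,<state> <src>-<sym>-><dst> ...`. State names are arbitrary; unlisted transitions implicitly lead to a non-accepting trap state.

start=S0 accept=S2 S0-x->S0 S0-y->S1 S1-x->S0 S1-y->S2 S2-x->S2 S2-y->S2

States S0..S1 record the length of the longest prefix of `yy` that matches the current input suffix. Reaching S2 means `yy` has been seen, and we stay there forever. Accept from S2.
        x   y  
>  S0   S0  S1 
   S1   S0  S2 
 * S2   S2  S2 
(> = start, * = accepting)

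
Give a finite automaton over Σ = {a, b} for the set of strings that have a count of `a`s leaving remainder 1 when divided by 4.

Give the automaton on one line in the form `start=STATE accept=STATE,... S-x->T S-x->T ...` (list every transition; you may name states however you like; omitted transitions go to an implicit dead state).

start=s0 accept=s1 s0-a->s1 s0-b->s0 s1-a->s2 s1-b->s1 s2-a->s3 s2-b->s2 s3-a->s0 s3-b->s3

Keep the running count of `a`s modulo 4: each `a` advances along the cycle s0 → s1 → s2 → s3 → s0 while other symbols loop. Accept at s1.
        a   b  
>  s0   s1  s0 
 * s1   s2  s1 
   s2   s3  s2 
   s3   s0  s3 
(> = start, * = accepting)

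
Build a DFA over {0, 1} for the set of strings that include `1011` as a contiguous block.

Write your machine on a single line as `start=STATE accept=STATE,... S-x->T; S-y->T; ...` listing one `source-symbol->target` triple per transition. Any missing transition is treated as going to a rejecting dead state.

Track how much of `1011` has been matched so far: state S0 is no progress, S4 is the absorbing accept state reached once `1011` has occurred. Intermediate states record partial matches; on a mismatch, fall back to the longest reusable overlap.
A 5-state machine:
        0   1  
>  S0   S0  S1 
   S1   S2  S1 
   S2   S0  S3 
   S3   S2  S4 
 * S4   S4  S4 
(> = start, * = accepting)

start=S0; accept=S4; S0-0->S0; S0-1->S1; S1-0->S2; S1-1->S1; S2-0->S0; S2-1->S3; S3-0->S2; S3-1->S4; S4-0->S4; S4-1->S4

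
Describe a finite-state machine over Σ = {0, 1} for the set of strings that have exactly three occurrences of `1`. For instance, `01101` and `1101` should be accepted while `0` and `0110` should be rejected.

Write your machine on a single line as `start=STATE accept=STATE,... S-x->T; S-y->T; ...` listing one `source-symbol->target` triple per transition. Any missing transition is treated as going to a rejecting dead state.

start=S0; accept=S3; S0-0->S0; S0-1->S1; S1-0->S1; S1-1->S2; S2-0->S2; S2-1->S3; S3-0->S3; S3-1->S4; S4-0->S4; S4-1->S4

Only the number of `1`s matters, and only up to 4. Make a chain S0 → S1 → S2 → S3 → S4 advanced by each `1` (with S4 absorbing); every other symbol self-loops. The accepting set is {S3}.
With 5 states:
        0   1  
>  S0   S0  S1 
   S1   S1  S2 
   S2   S2  S3 
 * S3   S3  S4 
   S4   S4  S4 
(> = start, * = accepting)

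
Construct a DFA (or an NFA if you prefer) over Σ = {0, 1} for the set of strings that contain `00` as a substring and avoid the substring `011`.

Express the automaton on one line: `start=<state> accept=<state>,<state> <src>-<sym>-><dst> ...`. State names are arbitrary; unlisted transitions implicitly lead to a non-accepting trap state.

start=q0 accept=q2,q4 q0-0->q1 q0-1->q0 q1-0->q2 q1-1->q3 q2-0->q2 q2-1->q4 q3-0->q1 q3-1->q5 q4-0->q2 q4-1->q5 q5-0->q5 q5-1->q5

Run two small machines in parallel and take their product. The first has 3 states tracking whether and how much of `00` has been seen; the second has 4 states tracking partial matches of the forbidden pattern `011`. A product state is a pair (one from each), accepting exactly when both do. After merging equivalent states the machine shrinks.
A 6-state machine:
        0   1  
>  q0   q1  q0 
   q1   q2  q3 
 * q2   q2  q4 
   q3   q1  q5 
 * q4   q2  q5 
   q5   q5  q5 
(> = start, * = accepting)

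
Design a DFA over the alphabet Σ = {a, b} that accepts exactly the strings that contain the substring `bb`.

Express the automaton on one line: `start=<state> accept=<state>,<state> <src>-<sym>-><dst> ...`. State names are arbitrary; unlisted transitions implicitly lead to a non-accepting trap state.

States S0..S1 record the length of the longest prefix of `bb` that matches the current input suffix. Reaching S2 means `bb` has been seen, and we stay there forever. Accept from S2.
        a   b  
>  S0   S0  S1 
   S1   S0  S2 
 * S2   S2  S2 
(> = start, * = accepting)

start=S0 accept=S2 S0-a->S0 S0-b->S1 S1-a->S0 S1-b->S2 S2-a->S2 S2-b->S2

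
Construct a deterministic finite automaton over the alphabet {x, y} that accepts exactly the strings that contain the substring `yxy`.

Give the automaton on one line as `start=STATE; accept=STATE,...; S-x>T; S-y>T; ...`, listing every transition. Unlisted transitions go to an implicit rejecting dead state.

start=s0; accept=s3; s0-x>s0; s0-y>s1; s1-x>s2; s1-y>s1; s2-x>s0; s2-y>s3; s3-x>s3; s3-y>s3

States s0..s2 record the length of the longest prefix of `yxy` that matches the current input suffix. Reaching s3 means `yxy` has been seen, and we stay there forever. Accept from s3.
A 4-state machine:
        x   y  
>  s0   s0  s1 
   s1   s2  s1 
   s2   s0  s3 
 * s3   s3  s3 
(> = start, * = accepting)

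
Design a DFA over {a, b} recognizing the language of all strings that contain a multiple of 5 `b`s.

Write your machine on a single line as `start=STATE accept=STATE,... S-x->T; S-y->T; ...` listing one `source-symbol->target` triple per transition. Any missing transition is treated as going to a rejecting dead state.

The only thing that matters is how many `b`s have appeared, reduced mod 5. Use one state per residue: S0 for 0, …, S4 for 4. Reading `b` moves to the next residue; anything else stays put. S0 is accepting.
        a   b  
>* S0   S0  S1 
   S1   S1  S2 
   S2   S2  S3 
   S3   S3  S4 
   S4   S4  S0 
(> = start, * = accepting)

start=S0; accept=S0; S0-a->S0; S0-b->S1; S1-a->S1; S1-b->S2; S2-a->S2; S2-b->S3; S3-a->S3; S3-b->S4; S4-a->S4; S4-b->S0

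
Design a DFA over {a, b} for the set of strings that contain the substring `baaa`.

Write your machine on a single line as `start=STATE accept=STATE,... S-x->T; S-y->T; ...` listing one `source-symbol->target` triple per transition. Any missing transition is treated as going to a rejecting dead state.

Track how much of `baaa` has been matched so far: state q0 is no progress, q4 is the absorbing accept state reached once `baaa` has occurred. Intermediate states record partial matches; on a mismatch, fall back to the longest reusable overlap.
A 5-state machine:
        a   b  
>  q0   q0  q1 
   q1   q2  q1 
   q2   q3  q1 
   q3   q4  q1 
 * q4   q4  q4 
(> = start, * = accepting)

start=q0; accept=q4; q0-a->q0; q0-b->q1; q1-a->q2; q1-b->q1; q2-a->q3; q2-b->q1; q3-a->q4; q3-b->q1; q4-a->q4; q4-b->q4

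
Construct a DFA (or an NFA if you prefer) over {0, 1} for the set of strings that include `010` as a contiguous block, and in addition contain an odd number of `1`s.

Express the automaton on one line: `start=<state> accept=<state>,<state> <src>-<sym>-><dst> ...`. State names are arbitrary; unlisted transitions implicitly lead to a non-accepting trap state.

start=s0 accept=s5 s0-0->s1 s0-1->s2 s1-0->s1 s1-1->s3 s2-0->s4 s2-1->s0 s3-0->s5 s3-1->s0 s4-0->s4 s4-1->s6 s5-0->s5 s5-1->s7 s6-0->s7 s6-1->s2 s7-0->s7 s7-1->s5

Run two small machines in parallel and take their product. The first has 4 states tracking whether and how much of `010` has been seen; the second has 2 states tracking the count of `1`s modulo 2. A product state is a pair (one from each), accepting exactly when both do.
        0   1  
>  s0   s1  s2 
   s1   s1  s3 
   s2   s4  s0 
   s3   s5  s0 
   s4   s4  s6 
 * s5   s5  s7 
   s6   s7  s2 
   s7   s7  s5 
(> = start, * = accepting)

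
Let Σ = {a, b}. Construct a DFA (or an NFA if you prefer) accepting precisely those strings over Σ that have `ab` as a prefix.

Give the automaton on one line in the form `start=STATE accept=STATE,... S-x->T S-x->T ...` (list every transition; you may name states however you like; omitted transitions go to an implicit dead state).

start=q0 accept=q2 q0-a->q1 q0-b->q3 q1-a->q3 q1-b->q2 q2-a->q2 q2-b->q2 q3-a->q3 q3-b->q3

Walk along `ab` while the input agrees: from q0 take `a` to q1, and so on. Any deviation drops to the rejecting sink q3. Once q2 is reached the prefix is confirmed and every continuation is accepted.
With 4 states:
        a   b  
>  q0   q1  q3 
   q1   q3  q2 
 * q2   q2  q2 
   q3   q3  q3 
(> = start, * = accepting)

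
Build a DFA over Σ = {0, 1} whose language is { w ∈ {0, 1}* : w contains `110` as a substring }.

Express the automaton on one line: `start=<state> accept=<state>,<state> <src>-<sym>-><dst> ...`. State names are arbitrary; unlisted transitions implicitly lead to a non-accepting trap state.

States q0..q2 record the length of the longest prefix of `110` that matches the current input suffix. Reaching q3 means `110` has been seen, and we stay there forever. Accept from q3.
A 4-state machine:
        0   1  
>  q0   q0  q1 
   q1   q0  q2 
   q2   q3  q2 
 * q3   q3  q3 
(> = start, * = accepting)

start=q0 accept=q3 q0-0->q0 q0-1->q1 q1-0->q0 q1-1->q2 q2-0->q3 q2-1->q2 q3-0->q3 q3-1->q3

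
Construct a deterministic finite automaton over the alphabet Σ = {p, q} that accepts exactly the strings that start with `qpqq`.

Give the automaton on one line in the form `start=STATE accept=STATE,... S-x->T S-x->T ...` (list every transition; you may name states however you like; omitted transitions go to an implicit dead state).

Walk along `qpqq` while the input agrees: from A take `q` to B, and so on. Any deviation drops to the rejecting sink F. Once E is reached the prefix is confirmed and every continuation is accepted.
6 states suffice.
       p  q 
>  A   F  B 
   B   C  F 
   C   F  D 
   D   F  E 
 * E   E  E 
   F   F  F 
(> = start, * = accepting)

start=A accept=E A-p->F A-q->B B-p->C B-q->F C-p->F C-q->D D-p->F D-q->E E-p->E E-q->E F-p->F F-q->F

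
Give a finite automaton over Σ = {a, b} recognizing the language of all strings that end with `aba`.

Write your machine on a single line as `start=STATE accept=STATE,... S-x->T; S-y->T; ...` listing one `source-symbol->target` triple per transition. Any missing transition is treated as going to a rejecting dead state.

Let each state record the length of the longest suffix of the input read so far that is also a prefix of `aba`. s1 means the last symbol is `a`; s2 means the last 2 symbols are `ab`; s3 means the last 3 symbols are `aba`. Accept only at s3, where the string currently ends in `aba`.
4 states suffice.
        a   b  
>  s0   s1  s0 
   s1   s1  s2 
   s2   s3  s0 
 * s3   s1  s2 
(> = start, * = accepting)

start=s0; accept=s3; s0-a->s1; s0-b->s0; s1-a->s1; s1-b->s2; s2-a->s3; s2-b->s0; s3-a->s1; s3-b->s2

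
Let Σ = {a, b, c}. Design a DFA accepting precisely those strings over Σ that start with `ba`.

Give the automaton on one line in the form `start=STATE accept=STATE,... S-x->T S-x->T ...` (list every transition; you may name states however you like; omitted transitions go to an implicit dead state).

Walk along `ba` while the input agrees: from q0 take `b` to q1, and so on. Any deviation drops to the rejecting sink q3. Once q2 is reached the prefix is confirmed and every continuation is accepted.
        a   b   c  
>  q0   q3  q1  q3 
   q1   q2  q3  q3 
 * q2   q2  q2  q2 
   q3   q3  q3  q3 
(> = start, * = accepting)

start=q0 accept=q2 q0-a->q3 q0-b->q1 q0-c->q3 q1-a->q2 q1-b->q3 q1-c->q3 q2-a->q2 q2-b->q2 q2-c->q2 q3-a->q3 q3-b->q3 q3-c->q3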